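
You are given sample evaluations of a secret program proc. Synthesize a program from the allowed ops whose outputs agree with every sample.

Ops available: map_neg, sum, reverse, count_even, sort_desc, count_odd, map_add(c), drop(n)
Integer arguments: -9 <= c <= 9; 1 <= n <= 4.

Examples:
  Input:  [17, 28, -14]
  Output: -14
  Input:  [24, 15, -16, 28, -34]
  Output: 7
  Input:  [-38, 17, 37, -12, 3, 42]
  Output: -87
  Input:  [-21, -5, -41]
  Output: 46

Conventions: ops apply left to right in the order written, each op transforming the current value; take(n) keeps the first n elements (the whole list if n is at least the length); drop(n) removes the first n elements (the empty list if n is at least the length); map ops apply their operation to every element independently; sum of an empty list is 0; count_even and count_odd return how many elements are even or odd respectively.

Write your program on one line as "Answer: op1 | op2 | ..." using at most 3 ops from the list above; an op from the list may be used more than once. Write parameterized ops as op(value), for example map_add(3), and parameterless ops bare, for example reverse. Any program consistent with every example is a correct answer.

map_neg | drop(1) | sum

Check, running the answer program on each example:
  [17, 28, -14] -> [-17, -28, 14] -> [-28, 14] -> -14
  [24, 15, -16, 28, -34] -> [-24, -15, 16, -28, 34] -> [-15, 16, -28, 34] -> 7
  [-38, 17, 37, -12, 3, 42] -> [38, -17, -37, 12, -3, -42] -> [-17, -37, 12, -3, -42] -> -87
  [-21, -5, -41] -> [21, 5, 41] -> [5, 41] -> 46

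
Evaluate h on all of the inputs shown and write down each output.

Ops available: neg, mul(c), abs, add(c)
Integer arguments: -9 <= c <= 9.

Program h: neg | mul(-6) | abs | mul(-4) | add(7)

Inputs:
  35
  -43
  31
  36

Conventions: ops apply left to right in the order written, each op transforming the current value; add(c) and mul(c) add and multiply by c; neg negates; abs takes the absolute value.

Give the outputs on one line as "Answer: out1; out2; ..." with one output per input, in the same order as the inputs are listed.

-833; -1025; -737; -857

Execution, op by op:
  35 -> -35 -> 210 -> 210 -> -840 -> -833
  -43 -> 43 -> -258 -> 258 -> -1032 -> -1025
  31 -> -31 -> 186 -> 186 -> -744 -> -737
  36 -> -36 -> 216 -> 216 -> -864 -> -857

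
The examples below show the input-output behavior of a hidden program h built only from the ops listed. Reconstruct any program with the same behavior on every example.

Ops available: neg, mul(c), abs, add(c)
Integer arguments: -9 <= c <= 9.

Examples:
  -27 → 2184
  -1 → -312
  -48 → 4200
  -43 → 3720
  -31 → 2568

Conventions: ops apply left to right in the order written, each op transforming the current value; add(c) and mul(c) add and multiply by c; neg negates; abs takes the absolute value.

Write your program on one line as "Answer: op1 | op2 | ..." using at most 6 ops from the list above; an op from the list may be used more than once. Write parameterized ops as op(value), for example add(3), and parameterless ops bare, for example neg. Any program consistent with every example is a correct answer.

mul(2) | add(9) | mul(-6) | add(3) | mul(8)

Check, running the answer program on each example:
  -27 -> -54 -> -45 -> 270 -> 273 -> 2184
  -1 -> -2 -> 7 -> -42 -> -39 -> -312
  -48 -> -96 -> -87 -> 522 -> 525 -> 4200
  -43 -> -86 -> -77 -> 462 -> 465 -> 3720
  -31 -> -62 -> -53 -> 318 -> 321 -> 2568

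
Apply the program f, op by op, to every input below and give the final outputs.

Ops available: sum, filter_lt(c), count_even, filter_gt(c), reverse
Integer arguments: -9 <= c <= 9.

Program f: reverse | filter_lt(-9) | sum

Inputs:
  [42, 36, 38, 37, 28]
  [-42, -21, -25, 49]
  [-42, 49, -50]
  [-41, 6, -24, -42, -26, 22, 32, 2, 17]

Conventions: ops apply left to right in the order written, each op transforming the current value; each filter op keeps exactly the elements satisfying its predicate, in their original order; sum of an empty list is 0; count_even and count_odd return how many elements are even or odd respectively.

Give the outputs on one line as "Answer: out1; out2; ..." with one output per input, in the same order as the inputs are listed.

0; -88; -92; -133

Execution, op by op:
  [42, 36, 38, 37, 28] -> [28, 37, 38, 36, 42] -> [] -> 0
  [-42, -21, -25, 49] -> [49, -25, -21, -42] -> [-25, -21, -42] -> -88
  [-42, 49, -50] -> [-50, 49, -42] -> [-50, -42] -> -92
  [-41, 6, -24, -42, -26, 22, 32, 2, 17] -> [17, 2, 32, 22, -26, -42, -24, 6, -41] -> [-26, -42, -24, -41] -> -133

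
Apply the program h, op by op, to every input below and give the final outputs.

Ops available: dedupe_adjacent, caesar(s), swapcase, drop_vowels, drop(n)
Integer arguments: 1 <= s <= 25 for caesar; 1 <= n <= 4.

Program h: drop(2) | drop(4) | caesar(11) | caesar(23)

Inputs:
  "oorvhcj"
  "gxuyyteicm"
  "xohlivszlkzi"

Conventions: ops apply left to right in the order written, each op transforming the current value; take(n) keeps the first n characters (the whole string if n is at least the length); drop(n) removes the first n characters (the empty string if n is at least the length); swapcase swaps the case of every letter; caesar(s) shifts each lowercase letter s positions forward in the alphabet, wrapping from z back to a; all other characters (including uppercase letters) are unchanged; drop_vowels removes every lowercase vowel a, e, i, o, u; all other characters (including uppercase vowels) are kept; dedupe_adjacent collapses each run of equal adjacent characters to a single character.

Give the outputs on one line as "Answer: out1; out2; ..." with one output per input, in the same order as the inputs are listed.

Execution, op by op:
  "oorvhcj" -> "rvhcj" -> "j" -> "u" -> "r"
  "gxuyyteicm" -> "uyyteicm" -> "eicm" -> "ptnx" -> "mqku"
  "xohlivszlkzi" -> "hlivszlkzi" -> "szlkzi" -> "dkwvkt" -> "ahtshq"

"r"; "mqku"; "ahtshq"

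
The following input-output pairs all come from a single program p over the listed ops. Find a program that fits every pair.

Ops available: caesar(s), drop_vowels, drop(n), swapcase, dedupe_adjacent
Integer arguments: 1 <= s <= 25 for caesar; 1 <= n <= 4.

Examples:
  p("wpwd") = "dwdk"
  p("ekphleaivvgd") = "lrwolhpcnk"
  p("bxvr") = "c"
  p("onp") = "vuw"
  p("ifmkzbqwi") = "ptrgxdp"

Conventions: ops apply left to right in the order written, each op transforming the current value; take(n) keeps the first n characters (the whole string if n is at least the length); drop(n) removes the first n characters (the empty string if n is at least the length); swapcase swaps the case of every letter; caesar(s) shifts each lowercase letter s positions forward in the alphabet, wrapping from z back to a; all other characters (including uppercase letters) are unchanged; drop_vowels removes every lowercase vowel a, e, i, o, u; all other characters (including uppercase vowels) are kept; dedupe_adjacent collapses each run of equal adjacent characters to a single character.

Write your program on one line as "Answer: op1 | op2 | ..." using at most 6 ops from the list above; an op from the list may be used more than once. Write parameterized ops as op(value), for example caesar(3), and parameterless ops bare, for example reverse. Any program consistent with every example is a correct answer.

caesar(3) | dedupe_adjacent | drop_vowels | caesar(7) | caesar(23)

Check, running the answer program on each example:
  "wpwd" -> "zszg" -> "zszg" -> "zszg" -> "gzgn" -> "dwdk"
  "ekphleaivvgd" -> "hnskohdlyyjg" -> "hnskohdlyjg" -> "hnskhdlyjg" -> "ouzroksfqn" -> "lrwolhpcnk"
  "bxvr" -> "eayu" -> "eayu" -> "y" -> "f" -> "c"
  "onp" -> "rqs" -> "rqs" -> "rqs" -> "yxz" -> "vuw"
  "ifmkzbqwi" -> "lipncetzl" -> "lipncetzl" -> "lpnctzl" -> "swujags" -> "ptrgxdp"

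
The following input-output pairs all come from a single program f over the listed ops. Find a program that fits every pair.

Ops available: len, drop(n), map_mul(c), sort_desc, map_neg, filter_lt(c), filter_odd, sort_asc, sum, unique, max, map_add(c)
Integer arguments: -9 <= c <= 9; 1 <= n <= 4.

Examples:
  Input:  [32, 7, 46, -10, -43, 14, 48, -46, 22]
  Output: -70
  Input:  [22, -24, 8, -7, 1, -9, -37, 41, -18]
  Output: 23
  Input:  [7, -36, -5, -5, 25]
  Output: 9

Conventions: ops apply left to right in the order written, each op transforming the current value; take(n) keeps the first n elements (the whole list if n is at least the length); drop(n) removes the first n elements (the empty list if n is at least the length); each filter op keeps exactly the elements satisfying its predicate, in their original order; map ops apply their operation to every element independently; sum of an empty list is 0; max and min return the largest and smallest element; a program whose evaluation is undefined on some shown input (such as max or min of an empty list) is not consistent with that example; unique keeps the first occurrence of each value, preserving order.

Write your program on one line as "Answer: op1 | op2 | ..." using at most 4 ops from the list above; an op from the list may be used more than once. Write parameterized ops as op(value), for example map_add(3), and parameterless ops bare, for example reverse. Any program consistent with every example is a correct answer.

unique | map_neg | sum

Check, running the answer program on each example:
  [32, 7, 46, -10, -43, 14, 48, -46, 22] -> [32, 7, 46, -10, -43, 14, 48, -46, 22] -> [-32, -7, -46, 10, 43, -14, -48, 46, -22] -> -70
  [22, -24, 8, -7, 1, -9, -37, 41, -18] -> [22, -24, 8, -7, 1, -9, -37, 41, -18] -> [-22, 24, -8, 7, -1, 9, 37, -41, 18] -> 23
  [7, -36, -5, -5, 25] -> [7, -36, -5, 25] -> [-7, 36, 5, -25] -> 9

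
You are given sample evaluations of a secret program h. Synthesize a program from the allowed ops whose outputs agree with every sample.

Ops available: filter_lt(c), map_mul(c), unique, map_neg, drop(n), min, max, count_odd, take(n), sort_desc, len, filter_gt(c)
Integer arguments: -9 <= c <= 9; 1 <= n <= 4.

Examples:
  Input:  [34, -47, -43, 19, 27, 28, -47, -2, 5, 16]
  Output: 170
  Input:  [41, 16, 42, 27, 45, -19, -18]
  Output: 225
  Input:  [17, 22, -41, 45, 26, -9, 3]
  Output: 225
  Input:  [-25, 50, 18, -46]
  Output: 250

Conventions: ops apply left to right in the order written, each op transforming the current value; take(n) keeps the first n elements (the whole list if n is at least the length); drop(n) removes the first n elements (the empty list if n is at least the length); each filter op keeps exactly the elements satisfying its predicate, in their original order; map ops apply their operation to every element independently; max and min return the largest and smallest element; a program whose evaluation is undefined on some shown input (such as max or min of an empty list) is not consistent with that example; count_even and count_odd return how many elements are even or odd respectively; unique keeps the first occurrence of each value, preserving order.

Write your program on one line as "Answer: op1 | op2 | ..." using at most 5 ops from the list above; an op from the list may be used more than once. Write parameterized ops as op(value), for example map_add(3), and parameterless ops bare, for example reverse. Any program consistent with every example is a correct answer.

map_neg | unique | map_mul(-5) | max

Check, running the answer program on each example:
  [34, -47, -43, 19, 27, 28, -47, -2, 5, 16] -> [-34, 47, 43, -19, -27, -28, 47, 2, -5, -16] -> [-34, 47, 43, -19, -27, -28, 2, -5, -16] -> [170, -235, -215, 95, 135, 140, -10, 25, 80] -> 170
  [41, 16, 42, 27, 45, -19, -18] -> [-41, -16, -42, -27, -45, 19, 18] -> [-41, -16, -42, -27, -45, 19, 18] -> [205, 80, 210, 135, 225, -95, -90] -> 225
  [17, 22, -41, 45, 26, -9, 3] -> [-17, -22, 41, -45, -26, 9, -3] -> [-17, -22, 41, -45, -26, 9, -3] -> [85, 110, -205, 225, 130, -45, 15] -> 225
  [-25, 50, 18, -46] -> [25, -50, -18, 46] -> [25, -50, -18, 46] -> [-125, 250, 90, -230] -> 250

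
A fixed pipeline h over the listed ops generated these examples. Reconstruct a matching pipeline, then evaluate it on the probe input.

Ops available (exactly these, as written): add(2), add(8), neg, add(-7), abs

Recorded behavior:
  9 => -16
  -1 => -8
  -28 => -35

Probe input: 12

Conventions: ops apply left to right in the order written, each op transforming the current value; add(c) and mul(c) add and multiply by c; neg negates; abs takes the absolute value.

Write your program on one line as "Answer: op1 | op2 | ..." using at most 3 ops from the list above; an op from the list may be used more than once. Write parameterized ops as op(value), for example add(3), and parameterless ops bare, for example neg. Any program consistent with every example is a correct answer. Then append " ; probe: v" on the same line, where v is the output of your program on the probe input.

abs | neg | add(-7) ; probe: -19

Check, running the answer program on each example:
  9 -> 9 -> -9 -> -16
  -1 -> 1 -> -1 -> -8
  -28 -> 28 -> -28 -> -35
  probe: 12 -> 12 -> -12 -> -19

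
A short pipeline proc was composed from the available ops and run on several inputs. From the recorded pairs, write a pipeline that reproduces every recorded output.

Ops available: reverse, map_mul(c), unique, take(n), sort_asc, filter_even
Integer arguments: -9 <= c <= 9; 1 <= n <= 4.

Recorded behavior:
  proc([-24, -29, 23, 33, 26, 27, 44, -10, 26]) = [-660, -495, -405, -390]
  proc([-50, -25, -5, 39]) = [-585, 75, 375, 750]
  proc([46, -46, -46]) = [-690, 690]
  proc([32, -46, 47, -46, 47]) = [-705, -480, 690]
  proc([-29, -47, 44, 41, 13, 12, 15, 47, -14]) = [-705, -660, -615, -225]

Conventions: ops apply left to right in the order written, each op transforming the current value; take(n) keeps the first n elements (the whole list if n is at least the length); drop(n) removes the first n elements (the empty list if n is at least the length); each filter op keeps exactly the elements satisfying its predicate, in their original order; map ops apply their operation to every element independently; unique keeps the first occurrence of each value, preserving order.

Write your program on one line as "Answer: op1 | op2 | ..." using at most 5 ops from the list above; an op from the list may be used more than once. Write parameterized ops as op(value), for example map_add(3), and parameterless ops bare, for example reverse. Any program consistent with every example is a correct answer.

map_mul(-3) | sort_asc | map_mul(5) | unique | take(4)

Check, running the answer program on each example:
  [-24, -29, 23, 33, 26, 27, 44, -10, 26] -> [72, 87, -69, -99, -78, -81, -132, 30, -78] -> [-132, -99, -81, -78, -78, -69, 30, 72, 87] -> [-660, -495, -405, -390, -390, -345, 150, 360, 435] -> [-660, -495, -405, -390, -345, 150, 360, 435] -> [-660, -495, -405, -390]
  [-50, -25, -5, 39] -> [150, 75, 15, -117] -> [-117, 15, 75, 150] -> [-585, 75, 375, 750] -> [-585, 75, 375, 750] -> [-585, 75, 375, 750]
  [46, -46, -46] -> [-138, 138, 138] -> [-138, 138, 138] -> [-690, 690, 690] -> [-690, 690] -> [-690, 690]
  [32, -46, 47, -46, 47] -> [-96, 138, -141, 138, -141] -> [-141, -141, -96, 138, 138] -> [-705, -705, -480, 690, 690] -> [-705, -480, 690] -> [-705, -480, 690]
  [-29, -47, 44, 41, 13, 12, 15, 47, -14] -> [87, 141, -132, -123, -39, -36, -45, -141, 42] -> [-141, -132, -123, -45, -39, -36, 42, 87, 141] -> [-705, -660, -615, -225, -195, -180, 210, 435, 705] -> [-705, -660, -615, -225, -195, -180, 210, 435, 705] -> [-705, -660, -615, -225]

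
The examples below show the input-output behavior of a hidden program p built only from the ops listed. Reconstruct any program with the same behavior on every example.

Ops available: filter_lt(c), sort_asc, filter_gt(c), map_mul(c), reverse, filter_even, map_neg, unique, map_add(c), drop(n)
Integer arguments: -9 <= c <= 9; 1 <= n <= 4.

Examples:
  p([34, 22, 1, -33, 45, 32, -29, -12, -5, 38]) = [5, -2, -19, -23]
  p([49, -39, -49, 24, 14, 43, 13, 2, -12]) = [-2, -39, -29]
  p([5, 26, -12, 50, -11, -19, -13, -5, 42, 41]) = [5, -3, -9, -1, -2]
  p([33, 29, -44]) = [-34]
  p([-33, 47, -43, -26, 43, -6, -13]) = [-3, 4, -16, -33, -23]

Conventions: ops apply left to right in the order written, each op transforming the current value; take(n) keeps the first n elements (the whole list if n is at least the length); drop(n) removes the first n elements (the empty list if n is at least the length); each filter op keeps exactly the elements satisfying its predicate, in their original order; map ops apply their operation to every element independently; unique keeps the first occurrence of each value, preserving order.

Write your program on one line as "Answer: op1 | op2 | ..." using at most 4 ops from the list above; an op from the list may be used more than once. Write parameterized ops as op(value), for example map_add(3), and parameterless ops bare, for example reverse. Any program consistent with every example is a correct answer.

map_add(2) | filter_lt(2) | reverse | map_add(8)

Check, running the answer program on each example:
  [34, 22, 1, -33, 45, 32, -29, -12, -5, 38] -> [36, 24, 3, -31, 47, 34, -27, -10, -3, 40] -> [-31, -27, -10, -3] -> [-3, -10, -27, -31] -> [5, -2, -19, -23]
  [49, -39, -49, 24, 14, 43, 13, 2, -12] -> [51, -37, -47, 26, 16, 45, 15, 4, -10] -> [-37, -47, -10] -> [-10, -47, -37] -> [-2, -39, -29]
  [5, 26, -12, 50, -11, -19, -13, -5, 42, 41] -> [7, 28, -10, 52, -9, -17, -11, -3, 44, 43] -> [-10, -9, -17, -11, -3] -> [-3, -11, -17, -9, -10] -> [5, -3, -9, -1, -2]
  [33, 29, -44] -> [35, 31, -42] -> [-42] -> [-42] -> [-34]
  [-33, 47, -43, -26, 43, -6, -13] -> [-31, 49, -41, -24, 45, -4, -11] -> [-31, -41, -24, -4, -11] -> [-11, -4, -24, -41, -31] -> [-3, 4, -16, -33, -23]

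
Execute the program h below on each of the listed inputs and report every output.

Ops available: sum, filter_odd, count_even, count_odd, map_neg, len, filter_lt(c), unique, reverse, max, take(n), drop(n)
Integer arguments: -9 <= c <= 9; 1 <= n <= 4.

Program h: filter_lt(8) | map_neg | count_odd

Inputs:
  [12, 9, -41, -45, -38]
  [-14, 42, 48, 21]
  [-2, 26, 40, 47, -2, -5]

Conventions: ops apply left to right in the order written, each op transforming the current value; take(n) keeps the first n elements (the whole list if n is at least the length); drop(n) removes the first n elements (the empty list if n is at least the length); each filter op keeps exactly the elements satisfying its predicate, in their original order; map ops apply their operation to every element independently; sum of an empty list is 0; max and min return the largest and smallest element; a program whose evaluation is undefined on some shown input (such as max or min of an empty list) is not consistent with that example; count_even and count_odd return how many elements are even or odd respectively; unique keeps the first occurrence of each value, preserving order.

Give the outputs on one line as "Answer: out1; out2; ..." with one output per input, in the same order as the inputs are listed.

Execution, op by op:
  [12, 9, -41, -45, -38] -> [-41, -45, -38] -> [41, 45, 38] -> 2
  [-14, 42, 48, 21] -> [-14] -> [14] -> 0
  [-2, 26, 40, 47, -2, -5] -> [-2, -2, -5] -> [2, 2, 5] -> 1

2; 0; 1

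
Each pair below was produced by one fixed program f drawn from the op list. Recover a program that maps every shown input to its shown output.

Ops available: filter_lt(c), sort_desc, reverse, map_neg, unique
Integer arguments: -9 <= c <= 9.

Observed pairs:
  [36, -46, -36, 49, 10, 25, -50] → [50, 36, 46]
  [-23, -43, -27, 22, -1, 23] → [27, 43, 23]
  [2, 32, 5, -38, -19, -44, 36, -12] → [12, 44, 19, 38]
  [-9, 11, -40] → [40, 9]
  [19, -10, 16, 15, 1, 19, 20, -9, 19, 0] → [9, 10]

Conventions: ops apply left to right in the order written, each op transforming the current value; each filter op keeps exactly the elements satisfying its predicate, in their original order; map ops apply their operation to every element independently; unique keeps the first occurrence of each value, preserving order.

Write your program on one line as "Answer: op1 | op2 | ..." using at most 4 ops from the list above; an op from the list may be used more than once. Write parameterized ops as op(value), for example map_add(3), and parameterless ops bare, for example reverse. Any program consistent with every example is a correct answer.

reverse | filter_lt(-5) | map_neg

Check, running the answer program on each example:
  [36, -46, -36, 49, 10, 25, -50] -> [-50, 25, 10, 49, -36, -46, 36] -> [-50, -36, -46] -> [50, 36, 46]
  [-23, -43, -27, 22, -1, 23] -> [23, -1, 22, -27, -43, -23] -> [-27, -43, -23] -> [27, 43, 23]
  [2, 32, 5, -38, -19, -44, 36, -12] -> [-12, 36, -44, -19, -38, 5, 32, 2] -> [-12, -44, -19, -38] -> [12, 44, 19, 38]
  [-9, 11, -40] -> [-40, 11, -9] -> [-40, -9] -> [40, 9]
  [19, -10, 16, 15, 1, 19, 20, -9, 19, 0] -> [0, 19, -9, 20, 19, 1, 15, 16, -10, 19] -> [-9, -10] -> [9, 10]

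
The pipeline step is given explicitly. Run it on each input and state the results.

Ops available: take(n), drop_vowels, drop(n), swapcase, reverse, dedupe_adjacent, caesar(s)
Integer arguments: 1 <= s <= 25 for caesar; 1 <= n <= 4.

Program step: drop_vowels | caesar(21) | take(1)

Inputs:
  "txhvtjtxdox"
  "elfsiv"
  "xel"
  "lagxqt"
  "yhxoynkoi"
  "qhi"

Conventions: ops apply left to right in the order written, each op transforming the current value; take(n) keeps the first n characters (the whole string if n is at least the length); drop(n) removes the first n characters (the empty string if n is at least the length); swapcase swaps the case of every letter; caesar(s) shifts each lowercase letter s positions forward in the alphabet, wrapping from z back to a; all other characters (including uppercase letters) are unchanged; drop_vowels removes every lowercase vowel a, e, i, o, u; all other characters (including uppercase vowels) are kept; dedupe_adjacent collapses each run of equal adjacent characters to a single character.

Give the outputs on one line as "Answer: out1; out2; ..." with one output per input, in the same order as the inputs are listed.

"o"; "g"; "s"; "g"; "t"; "l"

Execution, op by op:
  "txhvtjtxdox" -> "txhvtjtxdx" -> "oscqoeosys" -> "o"
  "elfsiv" -> "lfsv" -> "ganq" -> "g"
  "xel" -> "xl" -> "sg" -> "s"
  "lagxqt" -> "lgxqt" -> "gbslo" -> "g"
  "yhxoynkoi" -> "yhxynk" -> "tcstif" -> "t"
  "qhi" -> "qh" -> "lc" -> "l"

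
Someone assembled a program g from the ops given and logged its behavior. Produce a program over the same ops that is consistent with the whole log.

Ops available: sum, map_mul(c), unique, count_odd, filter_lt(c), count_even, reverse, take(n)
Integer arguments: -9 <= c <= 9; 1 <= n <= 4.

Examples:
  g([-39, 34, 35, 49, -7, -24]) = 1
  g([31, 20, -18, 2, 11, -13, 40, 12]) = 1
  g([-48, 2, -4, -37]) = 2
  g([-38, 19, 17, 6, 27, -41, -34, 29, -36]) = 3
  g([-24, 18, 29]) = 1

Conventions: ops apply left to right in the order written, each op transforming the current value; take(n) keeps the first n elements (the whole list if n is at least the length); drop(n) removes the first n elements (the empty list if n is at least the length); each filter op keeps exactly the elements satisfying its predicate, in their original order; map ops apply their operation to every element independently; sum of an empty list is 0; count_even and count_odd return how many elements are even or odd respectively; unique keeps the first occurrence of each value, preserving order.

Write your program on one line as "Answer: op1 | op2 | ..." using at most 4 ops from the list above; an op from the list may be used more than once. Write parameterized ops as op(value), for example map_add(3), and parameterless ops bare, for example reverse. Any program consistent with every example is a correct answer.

map_mul(3) | filter_lt(-3) | reverse | count_even

Check, running the answer program on each example:
  [-39, 34, 35, 49, -7, -24] -> [-117, 102, 105, 147, -21, -72] -> [-117, -21, -72] -> [-72, -21, -117] -> 1
  [31, 20, -18, 2, 11, -13, 40, 12] -> [93, 60, -54, 6, 33, -39, 120, 36] -> [-54, -39] -> [-39, -54] -> 1
  [-48, 2, -4, -37] -> [-144, 6, -12, -111] -> [-144, -12, -111] -> [-111, -12, -144] -> 2
  [-38, 19, 17, 6, 27, -41, -34, 29, -36] -> [-114, 57, 51, 18, 81, -123, -102, 87, -108] -> [-114, -123, -102, -108] -> [-108, -102, -123, -114] -> 3
  [-24, 18, 29] -> [-72, 54, 87] -> [-72] -> [-72] -> 1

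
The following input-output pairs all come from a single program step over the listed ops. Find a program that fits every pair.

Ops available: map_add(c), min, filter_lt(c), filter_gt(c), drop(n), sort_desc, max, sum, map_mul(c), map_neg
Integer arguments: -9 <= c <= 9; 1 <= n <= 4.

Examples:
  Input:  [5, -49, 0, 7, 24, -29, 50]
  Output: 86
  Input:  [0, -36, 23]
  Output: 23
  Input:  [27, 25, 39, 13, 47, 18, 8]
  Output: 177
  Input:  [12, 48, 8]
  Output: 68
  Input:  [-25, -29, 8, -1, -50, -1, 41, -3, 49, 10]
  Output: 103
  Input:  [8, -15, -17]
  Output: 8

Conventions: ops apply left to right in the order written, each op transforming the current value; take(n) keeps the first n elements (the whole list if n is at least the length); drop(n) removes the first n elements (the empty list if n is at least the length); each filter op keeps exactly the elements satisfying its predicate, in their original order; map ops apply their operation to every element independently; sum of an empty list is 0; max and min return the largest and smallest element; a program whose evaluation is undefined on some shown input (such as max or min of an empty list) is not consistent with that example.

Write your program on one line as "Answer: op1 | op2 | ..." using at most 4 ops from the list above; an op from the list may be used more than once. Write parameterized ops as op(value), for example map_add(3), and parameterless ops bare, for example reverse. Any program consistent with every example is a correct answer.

filter_gt(-8) | sort_desc | sum

Check, running the answer program on each example:
  [5, -49, 0, 7, 24, -29, 50] -> [5, 0, 7, 24, 50] -> [50, 24, 7, 5, 0] -> 86
  [0, -36, 23] -> [0, 23] -> [23, 0] -> 23
  [27, 25, 39, 13, 47, 18, 8] -> [27, 25, 39, 13, 47, 18, 8] -> [47, 39, 27, 25, 18, 13, 8] -> 177
  [12, 48, 8] -> [12, 48, 8] -> [48, 12, 8] -> 68
  [-25, -29, 8, -1, -50, -1, 41, -3, 49, 10] -> [8, -1, -1, 41, -3, 49, 10] -> [49, 41, 10, 8, -1, -1, -3] -> 103
  [8, -15, -17] -> [8] -> [8] -> 8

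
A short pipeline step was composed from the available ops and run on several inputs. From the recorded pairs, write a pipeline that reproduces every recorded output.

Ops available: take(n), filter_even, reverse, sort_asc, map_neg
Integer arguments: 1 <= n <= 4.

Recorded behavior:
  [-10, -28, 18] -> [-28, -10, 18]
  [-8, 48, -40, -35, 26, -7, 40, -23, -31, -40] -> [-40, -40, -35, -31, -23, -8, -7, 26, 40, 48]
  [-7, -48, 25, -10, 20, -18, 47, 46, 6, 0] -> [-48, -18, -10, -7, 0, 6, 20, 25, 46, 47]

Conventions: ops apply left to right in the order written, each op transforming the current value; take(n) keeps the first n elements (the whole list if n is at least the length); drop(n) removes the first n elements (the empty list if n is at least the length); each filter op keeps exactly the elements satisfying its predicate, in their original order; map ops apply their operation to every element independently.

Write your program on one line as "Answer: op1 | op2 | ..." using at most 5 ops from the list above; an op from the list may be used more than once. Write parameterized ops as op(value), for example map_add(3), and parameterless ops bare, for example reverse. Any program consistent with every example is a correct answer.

map_neg | sort_asc | reverse | map_neg

Check, running the answer program on each example:
  [-10, -28, 18] -> [10, 28, -18] -> [-18, 10, 28] -> [28, 10, -18] -> [-28, -10, 18]
  [-8, 48, -40, -35, 26, -7, 40, -23, -31, -40] -> [8, -48, 40, 35, -26, 7, -40, 23, 31, 40] -> [-48, -40, -26, 7, 8, 23, 31, 35, 40, 40] -> [40, 40, 35, 31, 23, 8, 7, -26, -40, -48] -> [-40, -40, -35, -31, -23, -8, -7, 26, 40, 48]
  [-7, -48, 25, -10, 20, -18, 47, 46, 6, 0] -> [7, 48, -25, 10, -20, 18, -47, -46, -6, 0] -> [-47, -46, -25, -20, -6, 0, 7, 10, 18, 48] -> [48, 18, 10, 7, 0, -6, -20, -25, -46, -47] -> [-48, -18, -10, -7, 0, 6, 20, 25, 46, 47]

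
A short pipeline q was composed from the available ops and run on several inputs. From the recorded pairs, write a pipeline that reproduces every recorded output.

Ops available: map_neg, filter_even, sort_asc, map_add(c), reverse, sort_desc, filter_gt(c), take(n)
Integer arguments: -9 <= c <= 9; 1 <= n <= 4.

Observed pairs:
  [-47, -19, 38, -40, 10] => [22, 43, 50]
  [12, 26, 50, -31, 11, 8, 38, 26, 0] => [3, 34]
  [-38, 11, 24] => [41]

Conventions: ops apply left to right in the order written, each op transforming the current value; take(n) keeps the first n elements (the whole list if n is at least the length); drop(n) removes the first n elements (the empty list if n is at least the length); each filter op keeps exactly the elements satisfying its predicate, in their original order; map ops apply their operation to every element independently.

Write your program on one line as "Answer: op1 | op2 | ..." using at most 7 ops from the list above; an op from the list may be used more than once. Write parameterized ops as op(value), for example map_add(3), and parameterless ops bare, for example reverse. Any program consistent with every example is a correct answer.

map_neg | filter_gt(-3) | reverse | sort_desc | reverse | map_add(3)

Check, running the answer program on each example:
  [-47, -19, 38, -40, 10] -> [47, 19, -38, 40, -10] -> [47, 19, 40] -> [40, 19, 47] -> [47, 40, 19] -> [19, 40, 47] -> [22, 43, 50]
  [12, 26, 50, -31, 11, 8, 38, 26, 0] -> [-12, -26, -50, 31, -11, -8, -38, -26, 0] -> [31, 0] -> [0, 31] -> [31, 0] -> [0, 31] -> [3, 34]
  [-38, 11, 24] -> [38, -11, -24] -> [38] -> [38] -> [38] -> [38] -> [41]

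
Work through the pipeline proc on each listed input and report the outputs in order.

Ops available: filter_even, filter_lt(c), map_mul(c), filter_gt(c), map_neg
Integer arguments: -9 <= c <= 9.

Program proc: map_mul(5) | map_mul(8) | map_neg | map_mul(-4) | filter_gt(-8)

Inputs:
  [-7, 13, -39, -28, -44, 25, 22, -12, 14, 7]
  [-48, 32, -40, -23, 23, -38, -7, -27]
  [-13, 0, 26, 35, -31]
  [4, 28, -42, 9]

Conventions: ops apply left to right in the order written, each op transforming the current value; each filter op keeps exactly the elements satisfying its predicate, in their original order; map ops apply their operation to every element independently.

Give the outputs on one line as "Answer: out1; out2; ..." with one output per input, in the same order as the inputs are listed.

[2080, 4000, 3520, 2240, 1120]; [5120, 3680]; [0, 4160, 5600]; [640, 4480, 1440]

Execution, op by op:
  [-7, 13, -39, -28, -44, 25, 22, -12, 14, 7] -> [-35, 65, -195, -140, -220, 125, 110, -60, 70, 35] -> [-280, 520, -1560, -1120, -1760, 1000, 880, -480, 560, 280] -> [280, -520, 1560, 1120, 1760, -1000, -880, 480, -560, -280] -> [-1120, 2080, -6240, -4480, -7040, 4000, 3520, -1920, 2240, 1120] -> [2080, 4000, 3520, 2240, 1120]
  [-48, 32, -40, -23, 23, -38, -7, -27] -> [-240, 160, -200, -115, 115, -190, -35, -135] -> [-1920, 1280, -1600, -920, 920, -1520, -280, -1080] -> [1920, -1280, 1600, 920, -920, 1520, 280, 1080] -> [-7680, 5120, -6400, -3680, 3680, -6080, -1120, -4320] -> [5120, 3680]
  [-13, 0, 26, 35, -31] -> [-65, 0, 130, 175, -155] -> [-520, 0, 1040, 1400, -1240] -> [520, 0, -1040, -1400, 1240] -> [-2080, 0, 4160, 5600, -4960] -> [0, 4160, 5600]
  [4, 28, -42, 9] -> [20, 140, -210, 45] -> [160, 1120, -1680, 360] -> [-160, -1120, 1680, -360] -> [640, 4480, -6720, 1440] -> [640, 4480, 1440]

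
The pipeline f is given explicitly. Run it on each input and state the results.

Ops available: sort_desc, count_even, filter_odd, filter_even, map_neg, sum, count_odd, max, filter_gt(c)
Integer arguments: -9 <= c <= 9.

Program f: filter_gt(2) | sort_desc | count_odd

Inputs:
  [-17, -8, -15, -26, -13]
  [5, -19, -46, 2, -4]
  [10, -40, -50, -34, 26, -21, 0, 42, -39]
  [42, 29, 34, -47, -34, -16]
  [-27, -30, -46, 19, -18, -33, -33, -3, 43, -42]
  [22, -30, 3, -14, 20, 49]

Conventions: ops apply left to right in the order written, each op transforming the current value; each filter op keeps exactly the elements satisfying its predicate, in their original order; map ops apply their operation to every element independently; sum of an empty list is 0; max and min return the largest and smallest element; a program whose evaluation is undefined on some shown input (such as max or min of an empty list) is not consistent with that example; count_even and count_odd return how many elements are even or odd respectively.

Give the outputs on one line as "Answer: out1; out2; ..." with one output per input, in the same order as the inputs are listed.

0; 1; 0; 1; 2; 2

Execution, op by op:
  [-17, -8, -15, -26, -13] -> [] -> [] -> 0
  [5, -19, -46, 2, -4] -> [5] -> [5] -> 1
  [10, -40, -50, -34, 26, -21, 0, 42, -39] -> [10, 26, 42] -> [42, 26, 10] -> 0
  [42, 29, 34, -47, -34, -16] -> [42, 29, 34] -> [42, 34, 29] -> 1
  [-27, -30, -46, 19, -18, -33, -33, -3, 43, -42] -> [19, 43] -> [43, 19] -> 2
  [22, -30, 3, -14, 20, 49] -> [22, 3, 20, 49] -> [49, 22, 20, 3] -> 2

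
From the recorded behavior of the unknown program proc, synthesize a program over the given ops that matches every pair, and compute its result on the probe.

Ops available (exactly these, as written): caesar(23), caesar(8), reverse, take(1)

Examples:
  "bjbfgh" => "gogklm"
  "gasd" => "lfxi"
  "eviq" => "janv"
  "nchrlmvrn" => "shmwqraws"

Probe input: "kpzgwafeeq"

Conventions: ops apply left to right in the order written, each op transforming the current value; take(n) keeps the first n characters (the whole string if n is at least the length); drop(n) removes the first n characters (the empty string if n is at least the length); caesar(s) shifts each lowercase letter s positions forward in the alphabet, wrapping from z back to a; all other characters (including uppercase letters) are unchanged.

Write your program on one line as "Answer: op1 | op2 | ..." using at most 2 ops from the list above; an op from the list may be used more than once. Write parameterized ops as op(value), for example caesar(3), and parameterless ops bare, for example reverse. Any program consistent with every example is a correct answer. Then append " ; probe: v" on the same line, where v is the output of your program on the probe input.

caesar(23) | caesar(8) ; probe: "puelbfkjjv"

Check, running the answer program on each example:
  "bjbfgh" -> "ygycde" -> "gogklm"
  "gasd" -> "dxpa" -> "lfxi"
  "eviq" -> "bsfn" -> "janv"
  "nchrlmvrn" -> "kzeoijsok" -> "shmwqraws"
  probe: "kpzgwafeeq" -> "hmwdtxcbbn" -> "puelbfkjjv"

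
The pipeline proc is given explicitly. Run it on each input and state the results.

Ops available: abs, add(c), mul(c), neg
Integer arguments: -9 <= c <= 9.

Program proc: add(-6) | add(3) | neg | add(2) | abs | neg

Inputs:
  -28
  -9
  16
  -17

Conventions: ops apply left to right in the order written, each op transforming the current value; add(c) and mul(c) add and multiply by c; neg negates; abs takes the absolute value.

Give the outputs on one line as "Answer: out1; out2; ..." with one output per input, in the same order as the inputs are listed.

-33; -14; -11; -22

Execution, op by op:
  -28 -> -34 -> -31 -> 31 -> 33 -> 33 -> -33
  -9 -> -15 -> -12 -> 12 -> 14 -> 14 -> -14
  16 -> 10 -> 13 -> -13 -> -11 -> 11 -> -11
  -17 -> -23 -> -20 -> 20 -> 22 -> 22 -> -22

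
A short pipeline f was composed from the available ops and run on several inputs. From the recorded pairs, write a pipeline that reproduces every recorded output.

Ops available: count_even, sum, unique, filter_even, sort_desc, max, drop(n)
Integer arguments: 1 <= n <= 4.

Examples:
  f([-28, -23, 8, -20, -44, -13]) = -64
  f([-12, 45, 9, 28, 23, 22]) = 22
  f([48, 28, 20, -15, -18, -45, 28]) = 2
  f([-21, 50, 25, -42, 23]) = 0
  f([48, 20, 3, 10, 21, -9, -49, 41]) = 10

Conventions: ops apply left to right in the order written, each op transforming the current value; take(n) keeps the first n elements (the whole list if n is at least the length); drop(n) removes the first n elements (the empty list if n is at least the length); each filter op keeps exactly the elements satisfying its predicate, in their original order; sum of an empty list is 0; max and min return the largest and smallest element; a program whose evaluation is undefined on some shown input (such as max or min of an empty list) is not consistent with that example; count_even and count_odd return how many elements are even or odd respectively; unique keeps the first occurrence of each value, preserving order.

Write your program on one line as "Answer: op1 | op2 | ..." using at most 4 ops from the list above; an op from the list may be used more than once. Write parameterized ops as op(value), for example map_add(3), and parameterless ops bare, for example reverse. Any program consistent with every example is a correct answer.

unique | filter_even | drop(2) | sum

Check, running the answer program on each example:
  [-28, -23, 8, -20, -44, -13] -> [-28, -23, 8, -20, -44, -13] -> [-28, 8, -20, -44] -> [-20, -44] -> -64
  [-12, 45, 9, 28, 23, 22] -> [-12, 45, 9, 28, 23, 22] -> [-12, 28, 22] -> [22] -> 22
  [48, 28, 20, -15, -18, -45, 28] -> [48, 28, 20, -15, -18, -45] -> [48, 28, 20, -18] -> [20, -18] -> 2
  [-21, 50, 25, -42, 23] -> [-21, 50, 25, -42, 23] -> [50, -42] -> [] -> 0
  [48, 20, 3, 10, 21, -9, -49, 41] -> [48, 20, 3, 10, 21, -9, -49, 41] -> [48, 20, 10] -> [10] -> 10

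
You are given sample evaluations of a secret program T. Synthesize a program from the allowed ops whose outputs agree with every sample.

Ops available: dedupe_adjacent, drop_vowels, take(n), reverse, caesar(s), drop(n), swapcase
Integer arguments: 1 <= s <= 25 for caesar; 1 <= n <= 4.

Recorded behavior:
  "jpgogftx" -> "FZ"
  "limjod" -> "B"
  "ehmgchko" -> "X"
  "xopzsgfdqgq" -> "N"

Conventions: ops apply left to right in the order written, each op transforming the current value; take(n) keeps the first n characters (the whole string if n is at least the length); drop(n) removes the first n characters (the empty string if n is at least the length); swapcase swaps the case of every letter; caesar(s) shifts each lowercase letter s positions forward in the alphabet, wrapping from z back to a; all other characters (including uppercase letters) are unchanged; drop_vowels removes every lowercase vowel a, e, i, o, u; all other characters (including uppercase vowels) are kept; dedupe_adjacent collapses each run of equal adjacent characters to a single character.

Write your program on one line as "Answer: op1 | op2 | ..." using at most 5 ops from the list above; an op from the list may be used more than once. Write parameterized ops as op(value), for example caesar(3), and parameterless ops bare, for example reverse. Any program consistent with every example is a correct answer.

take(2) | drop_vowels | caesar(16) | swapcase | reverse

Check, running the answer program on each example:
  "jpgogftx" -> "jp" -> "jp" -> "zf" -> "ZF" -> "FZ"
  "limjod" -> "li" -> "l" -> "b" -> "B" -> "B"
  "ehmgchko" -> "eh" -> "h" -> "x" -> "X" -> "X"
  "xopzsgfdqgq" -> "xo" -> "x" -> "n" -> "N" -> "N"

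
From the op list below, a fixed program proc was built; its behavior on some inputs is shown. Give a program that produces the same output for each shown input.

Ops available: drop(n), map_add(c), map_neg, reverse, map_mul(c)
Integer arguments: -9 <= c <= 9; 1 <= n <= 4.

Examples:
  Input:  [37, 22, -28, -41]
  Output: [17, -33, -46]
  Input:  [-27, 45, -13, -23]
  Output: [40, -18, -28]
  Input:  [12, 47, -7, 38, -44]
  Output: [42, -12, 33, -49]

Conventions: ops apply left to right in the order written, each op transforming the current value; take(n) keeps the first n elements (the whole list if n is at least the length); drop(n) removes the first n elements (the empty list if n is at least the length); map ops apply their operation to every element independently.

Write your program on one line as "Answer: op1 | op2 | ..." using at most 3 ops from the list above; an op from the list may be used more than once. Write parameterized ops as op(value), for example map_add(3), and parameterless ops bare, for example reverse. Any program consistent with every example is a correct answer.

map_add(-5) | drop(1)

Check, running the answer program on each example:
  [37, 22, -28, -41] -> [32, 17, -33, -46] -> [17, -33, -46]
  [-27, 45, -13, -23] -> [-32, 40, -18, -28] -> [40, -18, -28]
  [12, 47, -7, 38, -44] -> [7, 42, -12, 33, -49] -> [42, -12, 33, -49]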